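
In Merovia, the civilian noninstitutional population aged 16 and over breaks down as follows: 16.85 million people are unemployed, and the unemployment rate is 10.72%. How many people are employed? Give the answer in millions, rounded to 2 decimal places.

About 140.33 million are employed.

Labor force = U / u = 16.85 / 0.1072 ≈ 157.18 million.
Employed = labor force − unemployed = 157.18 − 16.85 = 140.33 million.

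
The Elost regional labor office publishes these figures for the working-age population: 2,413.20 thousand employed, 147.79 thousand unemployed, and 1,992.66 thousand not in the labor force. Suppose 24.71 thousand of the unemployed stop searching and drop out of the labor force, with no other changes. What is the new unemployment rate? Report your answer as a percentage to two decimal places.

New unemployment rate ≈ 4.85%.

Initially, labor force = 2,413.20 + 147.79 = 2,560.99 thousand, so u = 147.79/2,560.99 = 5.77%.
After the change, unemployed and labor force both fall by 24.71 → E = 2,413.20, U = 123.08, labor force = 2,536.28 thousand.
New unemployment rate = 123.08 / 2,536.28 = 4.85%.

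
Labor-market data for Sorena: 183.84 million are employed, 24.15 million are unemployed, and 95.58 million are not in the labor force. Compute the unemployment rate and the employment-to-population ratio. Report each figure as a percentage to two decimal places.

Labor force = employed + unemployed = 183.84 + 24.15 = 207.99 million.
Working-age population = 207.99 + 95.58 = 303.57 million.
Unemployment rate = 24.15 / 207.99 = 11.61%.
Employment-population ratio = 183.84 / 303.57 = 60.56%.

Unemployment rate ≈ 11.61%; employment-population ratio ≈ 60.56%.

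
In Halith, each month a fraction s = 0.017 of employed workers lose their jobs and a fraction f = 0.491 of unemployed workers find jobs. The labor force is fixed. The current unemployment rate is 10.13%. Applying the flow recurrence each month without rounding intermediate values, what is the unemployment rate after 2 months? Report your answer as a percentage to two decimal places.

With a fixed labor force, u_{t+1} = u_t + s·(1−u_t) − f·u_t = u_t·(1−s−f) + s.
Here 1−s−f = 0.492 and s = 0.017.
u_1 = 0.101300 × 0.492 + 0.017 = 0.066840.
u_2 = 0.066840 × 0.492 + 0.017 = 0.049885.

Unemployment rate after two months ≈ 4.99%.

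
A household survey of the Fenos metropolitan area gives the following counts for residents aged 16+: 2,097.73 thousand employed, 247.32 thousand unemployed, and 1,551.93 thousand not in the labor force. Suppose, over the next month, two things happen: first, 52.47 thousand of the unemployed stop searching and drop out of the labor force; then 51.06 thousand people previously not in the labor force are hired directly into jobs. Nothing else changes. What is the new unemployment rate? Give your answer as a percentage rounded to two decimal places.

New unemployment rate ≈ 8.31%.

Initially, labor force = 2,097.73 + 247.32 = 2,345.05 thousand, so u = 247.32/2,345.05 = 10.55%.
After the first change, unemployed and labor force both fall by 52.47 → E = 2,097.73, U = 194.85, labor force = 2,292.58 thousand.
After the second change, employed and labor force both rise by 51.06; unemployed unchanged → E = 2,148.79, U = 194.85, labor force = 2,343.64 thousand.
New unemployment rate = 194.85 / 2,343.64 = 8.31%.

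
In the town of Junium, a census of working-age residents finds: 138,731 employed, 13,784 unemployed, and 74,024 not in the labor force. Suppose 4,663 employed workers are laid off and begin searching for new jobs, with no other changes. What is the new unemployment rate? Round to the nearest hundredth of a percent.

New unemployment rate ≈ 12.10%.

Initially, labor force = 138,731 + 13,784 = 152,515, so u = 13,784/152,515 = 9.04%.
After the change, employed falls and unemployed rises by 4,663; labor force unchanged → E = 134,068, U = 18,447, labor force = 152,515.
New unemployment rate = 18,447 / 152,515 = 12.10%.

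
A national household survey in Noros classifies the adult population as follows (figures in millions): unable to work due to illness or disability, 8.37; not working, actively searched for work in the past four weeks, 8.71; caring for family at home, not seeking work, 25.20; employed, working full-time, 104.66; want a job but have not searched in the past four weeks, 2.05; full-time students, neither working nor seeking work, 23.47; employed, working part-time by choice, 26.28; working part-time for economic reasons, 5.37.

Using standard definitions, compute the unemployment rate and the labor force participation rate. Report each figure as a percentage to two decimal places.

Employed = 104.66 + 26.28 + 5.37 = 136.31 million (anyone who worked, including part-time for economic reasons, counts as employed).
Unemployed = 8.71 million.
Labor force = 136.31 + 8.71 = 145.02 million.
Not in labor force = 8.37 + 25.20 + 2.05 + 23.47 = 59.09 million (those not working and not actively searching are outside the labor force — including those who want a job but have given up searching).
Civilian working-age population = 145.02 + 59.09 = 204.11 million.
Unemployment rate = 8.71 / 145.02 = 6.01%.
Labor force participation rate = 145.02 / 204.11 = 71.05%.

Unemployment rate ≈ 6.01%; labor force participation rate ≈ 71.05%.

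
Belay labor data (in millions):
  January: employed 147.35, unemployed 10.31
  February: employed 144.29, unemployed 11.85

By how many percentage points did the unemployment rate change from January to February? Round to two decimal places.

January: labor force = 147.35 + 10.31 = 157.66; u = 10.31/157.66 = 6.54%.
February: labor force = 144.29 + 11.85 = 156.14; u = 11.85/156.14 = 7.59%.
Change = 7.59% − 6.54% = +1.05 pp.

The unemployment rate changed by +1.05 percentage points.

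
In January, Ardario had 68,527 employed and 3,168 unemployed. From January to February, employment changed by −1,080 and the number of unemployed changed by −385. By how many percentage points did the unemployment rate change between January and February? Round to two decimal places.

January: labor force = 68,527 + 3,168 = 71,695; u = 3,168/71,695 = 4.42%.
February: labor force = 67,447 + 2,783 = 70,230; u = 2,783/70,230 = 3.96%.
Change = 3.96% − 4.42% = −0.46 pp.

The unemployment rate changed by −0.46 percentage points.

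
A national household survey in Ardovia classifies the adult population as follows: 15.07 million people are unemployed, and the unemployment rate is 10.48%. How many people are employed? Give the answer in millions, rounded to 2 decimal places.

About 128.73 million are employed.

Labor force = U / u = 15.07 / 0.1048 ≈ 143.80 million.
Employed = labor force − unemployed = 143.80 − 15.07 = 128.73 million.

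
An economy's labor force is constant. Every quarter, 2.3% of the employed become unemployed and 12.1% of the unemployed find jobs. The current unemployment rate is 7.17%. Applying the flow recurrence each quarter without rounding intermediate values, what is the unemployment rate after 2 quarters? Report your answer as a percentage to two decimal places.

Unemployment rate after two quarters ≈ 9.52%.

With a fixed labor force, u_{t+1} = u_t + s·(1−u_t) − f·u_t = u_t·(1−s−f) + s.
Here 1−s−f = 0.856 and s = 0.023.
u_1 = 0.071700 × 0.856 + 0.023 = 0.084375.
u_2 = 0.084375 × 0.856 + 0.023 = 0.095225.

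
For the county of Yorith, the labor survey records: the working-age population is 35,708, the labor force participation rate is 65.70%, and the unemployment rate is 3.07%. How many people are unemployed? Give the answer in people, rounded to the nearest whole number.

About 720 are unemployed.

Labor force = 0.6570 × 35,708 = 23,460.
Unemployed = 0.0307 × 23,460 ≈ 720.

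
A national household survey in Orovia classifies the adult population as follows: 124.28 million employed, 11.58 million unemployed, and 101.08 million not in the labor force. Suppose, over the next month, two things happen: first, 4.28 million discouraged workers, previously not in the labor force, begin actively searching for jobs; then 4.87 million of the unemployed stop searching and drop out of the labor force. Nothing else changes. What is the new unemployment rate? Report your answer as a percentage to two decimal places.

New unemployment rate ≈ 8.12%.

Initially, labor force = 124.28 + 11.58 = 135.86 million, so u = 11.58/135.86 = 8.52%.
After the first change, unemployed and labor force both rise by 4.28 → E = 124.28, U = 15.86, labor force = 140.14 million.
After the second change, unemployed and labor force both fall by 4.87 → E = 124.28, U = 10.99, labor force = 135.27 million.
New unemployment rate = 10.99 / 135.27 = 8.12%.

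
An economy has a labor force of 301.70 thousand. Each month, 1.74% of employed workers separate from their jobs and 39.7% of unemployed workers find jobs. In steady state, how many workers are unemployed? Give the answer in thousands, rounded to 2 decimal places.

About 12.67 thousand are unemployed in steady state.

Steady-state unemployment rate u* = s/(s+f) = 1.74/(1.74+39.7) = 0.041988.
Unemployed = u* × labor force = 0.041988 × 301.70 ≈ 12.67 thousand.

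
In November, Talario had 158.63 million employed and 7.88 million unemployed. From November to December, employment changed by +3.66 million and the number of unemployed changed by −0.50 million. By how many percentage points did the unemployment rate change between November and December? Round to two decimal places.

The unemployment rate changed by −0.38 percentage points.

November: labor force = 158.63 + 7.88 = 166.51; u = 7.88/166.51 = 4.73%.
December: labor force = 162.29 + 7.38 = 169.67; u = 7.38/169.67 = 4.35%.
Change = 4.35% − 4.73% = −0.38 pp.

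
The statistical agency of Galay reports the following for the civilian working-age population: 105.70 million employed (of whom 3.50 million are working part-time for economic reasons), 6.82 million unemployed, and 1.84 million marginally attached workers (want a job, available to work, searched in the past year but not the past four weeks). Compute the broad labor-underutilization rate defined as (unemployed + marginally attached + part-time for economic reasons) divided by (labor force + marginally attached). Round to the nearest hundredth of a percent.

Labor force = 105.70 + 6.82 = 112.52 million.
Numerator = 6.82 + 1.84 + 3.50 = 12.16 million.
Denominator = 112.52 + 1.84 = 114.36 million.
Broad rate = 12.16 / 114.36 = 10.63%.

Broad underutilization rate ≈ 10.63%.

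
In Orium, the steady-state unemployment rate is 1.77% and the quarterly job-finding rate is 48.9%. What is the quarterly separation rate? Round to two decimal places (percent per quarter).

From u* = s/(s+f): s = u·f/(1−u).
s = 0.0177 × 48.9 / (1 − 0.0177) = 0.8655 / 0.9823 ≈ 0.88% per quarter.

Separation rate ≈ 0.88% per quarter.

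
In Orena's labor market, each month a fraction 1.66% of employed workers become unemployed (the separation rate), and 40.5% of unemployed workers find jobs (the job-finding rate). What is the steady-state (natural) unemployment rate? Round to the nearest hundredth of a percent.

At steady state the flows balance: s·E = f·U, so U/(E+U) = s/(s+f).
u* = 1.66 / (1.66 + 40.5) = 1.66 / 42.16 = 3.94%.

Steady-state unemployment rate ≈ 3.94%.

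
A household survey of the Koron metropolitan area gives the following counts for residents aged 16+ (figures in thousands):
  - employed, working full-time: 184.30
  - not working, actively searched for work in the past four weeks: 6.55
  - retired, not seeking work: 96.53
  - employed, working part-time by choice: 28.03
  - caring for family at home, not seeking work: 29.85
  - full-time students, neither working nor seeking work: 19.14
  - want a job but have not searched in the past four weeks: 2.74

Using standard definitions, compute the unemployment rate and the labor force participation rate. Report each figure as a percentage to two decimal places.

Unemployment rate ≈ 2.99%; labor force participation rate ≈ 59.62%.

Employed = 184.30 + 28.03 = 212.33 thousand.
Unemployed = 6.55 thousand.
Labor force = 212.33 + 6.55 = 218.88 thousand.
Not in labor force = 96.53 + 29.85 + 19.14 + 2.74 = 148.26 thousand (those not working and not actively searching are outside the labor force — including those who want a job but have given up searching).
Civilian working-age population = 218.88 + 148.26 = 367.14 thousand.
Unemployment rate = 6.55 / 218.88 = 2.99%.
Labor force participation rate = 218.88 / 367.14 = 59.62%.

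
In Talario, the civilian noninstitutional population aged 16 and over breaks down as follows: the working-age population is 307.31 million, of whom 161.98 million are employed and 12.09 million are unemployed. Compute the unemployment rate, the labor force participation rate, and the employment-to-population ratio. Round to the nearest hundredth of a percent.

Labor force = employed + unemployed = 161.98 + 12.09 = 174.07 million.
Unemployment rate = 12.09 / 174.07 = 6.95%.
Labor force participation rate = 174.07 / 307.31 = 56.64%.
Employment-population ratio = 161.98 / 307.31 = 52.71%.

Unemployment rate ≈ 6.95%; labor force participation rate ≈ 56.64%; employment-population ratio ≈ 52.71%.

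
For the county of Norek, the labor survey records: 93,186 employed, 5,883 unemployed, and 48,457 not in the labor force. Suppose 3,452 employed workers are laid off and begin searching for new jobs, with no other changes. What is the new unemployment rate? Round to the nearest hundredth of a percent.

Initially, labor force = 93,186 + 5,883 = 99,069, so u = 5,883/99,069 = 5.94%.
After the change, employed falls and unemployed rises by 3,452; labor force unchanged → E = 89,734, U = 9,335, labor force = 99,069.
New unemployment rate = 9,335 / 99,069 = 9.42%.

New unemployment rate ≈ 9.42%.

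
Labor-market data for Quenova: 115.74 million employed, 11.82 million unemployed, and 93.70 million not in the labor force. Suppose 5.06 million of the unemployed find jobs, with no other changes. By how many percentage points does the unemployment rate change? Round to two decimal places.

Initially, labor force = 115.74 + 11.82 = 127.56 million, so u = 11.82/127.56 = 9.27%.
After the change, unemployed falls and employed rises by 5.06; labor force unchanged → E = 120.80, U = 6.76, labor force = 127.56 million.
New unemployment rate = 6.76 / 127.56 = 5.30%.
Change = 5.30% − 9.27% = −3.97 percentage points.

The unemployment rate changes by −3.97 percentage points.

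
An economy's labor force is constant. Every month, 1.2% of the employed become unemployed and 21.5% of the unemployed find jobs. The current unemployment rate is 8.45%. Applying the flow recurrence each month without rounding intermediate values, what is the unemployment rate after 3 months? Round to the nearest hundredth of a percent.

With a fixed labor force, u_{t+1} = u_t + s·(1−u_t) − f·u_t = u_t·(1−s−f) + s.
Here 1−s−f = 0.773 and s = 0.012.
u_1 = 0.084500 × 0.773 + 0.012 = 0.077318.
u_2 = 0.077318 × 0.773 + 0.012 = 0.071767.
u_3 = 0.071767 × 0.773 + 0.012 = 0.067476.

Unemployment rate after three months ≈ 6.75%.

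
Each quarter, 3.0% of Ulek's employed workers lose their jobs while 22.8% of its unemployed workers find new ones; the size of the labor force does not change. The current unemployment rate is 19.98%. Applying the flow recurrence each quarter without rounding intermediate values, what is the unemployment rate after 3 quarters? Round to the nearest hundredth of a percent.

With a fixed labor force, u_{t+1} = u_t + s·(1−u_t) − f·u_t = u_t·(1−s−f) + s.
Here 1−s−f = 0.742 and s = 0.030.
u_1 = 0.199800 × 0.742 + 0.030 = 0.178252.
u_2 = 0.178252 × 0.742 + 0.030 = 0.162263.
u_3 = 0.162263 × 0.742 + 0.030 = 0.150399.

Unemployment rate after three quarters ≈ 15.04%.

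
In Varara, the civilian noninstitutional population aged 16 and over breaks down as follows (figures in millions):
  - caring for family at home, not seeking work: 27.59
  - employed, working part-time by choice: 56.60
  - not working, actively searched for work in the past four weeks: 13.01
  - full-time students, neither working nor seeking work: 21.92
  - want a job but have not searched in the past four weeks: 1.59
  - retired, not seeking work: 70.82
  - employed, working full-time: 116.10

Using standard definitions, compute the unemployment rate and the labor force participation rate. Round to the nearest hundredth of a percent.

Unemployment rate ≈ 7.01%; labor force participation rate ≈ 60.37%.

Employed = 56.60 + 116.10 = 172.70 million.
Unemployed = 13.01 million.
Labor force = 172.70 + 13.01 = 185.71 million.
Not in labor force = 27.59 + 21.92 + 1.59 + 70.82 = 121.92 million (those not working and not actively searching are outside the labor force — including those who want a job but have given up searching).
Civilian working-age population = 185.71 + 121.92 = 307.63 million.
Unemployment rate = 13.01 / 185.71 = 7.01%.
Labor force participation rate = 185.71 / 307.63 = 60.37%.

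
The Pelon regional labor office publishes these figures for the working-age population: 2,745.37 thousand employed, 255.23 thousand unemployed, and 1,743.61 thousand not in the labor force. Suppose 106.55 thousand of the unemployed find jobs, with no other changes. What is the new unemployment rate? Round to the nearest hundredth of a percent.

Initially, labor force = 2,745.37 + 255.23 = 3,000.60 thousand, so u = 255.23/3,000.60 = 8.51%.
After the change, unemployed falls and employed rises by 106.55; labor force unchanged → E = 2,851.92, U = 148.68, labor force = 3,000.60 thousand.
New unemployment rate = 148.68 / 3,000.60 = 4.96%.

New unemployment rate ≈ 4.96%.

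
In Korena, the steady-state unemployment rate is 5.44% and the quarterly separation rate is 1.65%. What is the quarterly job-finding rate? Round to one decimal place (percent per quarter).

Job-finding rate ≈ 28.7% per quarter.

From u* = s/(s+f): f = s·(1−u)/u.
f = 1.65 × (1 − 0.0544) / 0.0544 = 1.5602 / 0.0544 ≈ 28.7% per quarter.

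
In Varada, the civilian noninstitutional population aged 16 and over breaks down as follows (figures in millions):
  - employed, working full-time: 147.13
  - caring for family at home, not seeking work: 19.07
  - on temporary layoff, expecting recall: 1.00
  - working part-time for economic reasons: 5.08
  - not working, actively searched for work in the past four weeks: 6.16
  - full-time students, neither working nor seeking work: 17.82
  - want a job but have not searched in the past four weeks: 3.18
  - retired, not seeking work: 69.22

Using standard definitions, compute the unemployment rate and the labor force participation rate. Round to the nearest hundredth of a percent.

Employed = 147.13 + 5.08 = 152.21 million (anyone who worked, including part-time for economic reasons, counts as employed).
Unemployed = 1.00 + 6.16 = 7.16 million (jobless and actively searching, or on temporary layoff).
Labor force = 152.21 + 7.16 = 159.37 million.
Not in labor force = 19.07 + 17.82 + 3.18 + 69.22 = 109.29 million (those not working and not actively searching are outside the labor force — including those who want a job but have given up searching).
Civilian working-age population = 159.37 + 109.29 = 268.66 million.
Unemployment rate = 7.16 / 159.37 = 4.49%.
Labor force participation rate = 159.37 / 268.66 = 59.32%.

Unemployment rate ≈ 4.49%; labor force participation rate ≈ 59.32%.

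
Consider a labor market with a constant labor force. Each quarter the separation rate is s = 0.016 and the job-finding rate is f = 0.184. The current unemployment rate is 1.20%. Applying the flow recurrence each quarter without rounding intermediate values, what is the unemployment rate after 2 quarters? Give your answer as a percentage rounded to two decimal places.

With a fixed labor force, u_{t+1} = u_t + s·(1−u_t) − f·u_t = u_t·(1−s−f) + s.
Here 1−s−f = 0.800 and s = 0.016.
u_1 = 0.012000 × 0.800 + 0.016 = 0.025600.
u_2 = 0.025600 × 0.800 + 0.016 = 0.036480.

Unemployment rate after two quarters ≈ 3.65%.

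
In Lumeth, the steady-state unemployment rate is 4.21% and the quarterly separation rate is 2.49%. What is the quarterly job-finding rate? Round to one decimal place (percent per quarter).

Job-finding rate ≈ 56.7% per quarter.

From u* = s/(s+f): f = s·(1−u)/u.
f = 2.49 × (1 − 0.0421) / 0.0421 = 2.3852 / 0.0421 ≈ 56.7% per quarter.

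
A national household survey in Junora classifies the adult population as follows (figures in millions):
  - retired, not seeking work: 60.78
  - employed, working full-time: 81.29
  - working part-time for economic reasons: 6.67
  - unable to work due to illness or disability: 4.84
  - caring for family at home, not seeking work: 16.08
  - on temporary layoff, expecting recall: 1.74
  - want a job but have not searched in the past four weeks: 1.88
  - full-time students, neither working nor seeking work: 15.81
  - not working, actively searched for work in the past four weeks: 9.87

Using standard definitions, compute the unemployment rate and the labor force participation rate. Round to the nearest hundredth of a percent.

Unemployment rate ≈ 11.66%; labor force participation rate ≈ 50.05%.

Employed = 81.29 + 6.67 = 87.96 million (anyone who worked, including part-time for economic reasons, counts as employed).
Unemployed = 1.74 + 9.87 = 11.61 million (jobless and actively searching, or on temporary layoff).
Labor force = 87.96 + 11.61 = 99.57 million.
Not in labor force = 60.78 + 4.84 + 16.08 + 1.88 + 15.81 = 99.39 million (those not working and not actively searching are outside the labor force — including those who want a job but have given up searching).
Civilian working-age population = 99.57 + 99.39 = 198.96 million.
Unemployment rate = 11.61 / 99.57 = 11.66%.
Labor force participation rate = 99.57 / 198.96 = 50.05%.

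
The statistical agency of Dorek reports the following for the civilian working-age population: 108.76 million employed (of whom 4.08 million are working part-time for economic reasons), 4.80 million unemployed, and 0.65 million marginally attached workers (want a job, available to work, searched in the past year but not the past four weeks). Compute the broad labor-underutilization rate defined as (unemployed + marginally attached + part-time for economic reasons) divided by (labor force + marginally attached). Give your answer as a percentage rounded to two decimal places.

Labor force = 108.76 + 4.80 = 113.56 million.
Numerator = 4.80 + 0.65 + 4.08 = 9.53 million.
Denominator = 113.56 + 0.65 = 114.21 million.
Broad rate = 9.53 / 114.21 = 8.34%.

Broad underutilization rate ≈ 8.34%.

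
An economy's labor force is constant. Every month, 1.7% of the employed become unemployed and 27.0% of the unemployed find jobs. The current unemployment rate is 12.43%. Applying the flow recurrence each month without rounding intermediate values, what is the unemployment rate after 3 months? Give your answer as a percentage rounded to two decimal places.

Unemployment rate after three months ≈ 8.28%.

With a fixed labor force, u_{t+1} = u_t + s·(1−u_t) − f·u_t = u_t·(1−s−f) + s.
Here 1−s−f = 0.713 and s = 0.017.
u_1 = 0.124300 × 0.713 + 0.017 = 0.105626.
u_2 = 0.105626 × 0.713 + 0.017 = 0.092311.
u_3 = 0.092311 × 0.713 + 0.017 = 0.082818.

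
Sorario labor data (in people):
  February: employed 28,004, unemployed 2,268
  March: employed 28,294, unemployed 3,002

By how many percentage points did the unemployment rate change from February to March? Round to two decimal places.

February: labor force = 28,004 + 2,268 = 30,272; u = 2,268/30,272 = 7.49%.
March: labor force = 28,294 + 3,002 = 31,296; u = 3,002/31,296 = 9.59%.
Change = 9.59% − 7.49% = +2.10 pp.

The unemployment rate changed by +2.10 percentage points.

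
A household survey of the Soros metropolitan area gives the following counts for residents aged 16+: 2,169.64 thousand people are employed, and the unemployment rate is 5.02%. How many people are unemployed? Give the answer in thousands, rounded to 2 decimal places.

About 114.67 thousand are unemployed.

Let U be the number unemployed. The labor force is E + U, and U/(E+U) = 0.0502.
So U = 0.0502 × 2,169.64 / (1 − 0.0502) = 108.9159 / 0.9498 ≈ 114.67 thousand.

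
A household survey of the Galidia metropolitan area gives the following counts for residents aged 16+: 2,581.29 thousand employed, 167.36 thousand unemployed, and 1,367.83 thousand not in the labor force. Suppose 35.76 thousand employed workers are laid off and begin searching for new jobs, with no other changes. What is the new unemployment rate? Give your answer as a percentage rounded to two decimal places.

New unemployment rate ≈ 7.39%.

Initially, labor force = 2,581.29 + 167.36 = 2,748.65 thousand, so u = 167.36/2,748.65 = 6.09%.
After the change, employed falls and unemployed rises by 35.76; labor force unchanged → E = 2,545.53, U = 203.12, labor force = 2,748.65 thousand.
New unemployment rate = 203.12 / 2,748.65 = 7.39%.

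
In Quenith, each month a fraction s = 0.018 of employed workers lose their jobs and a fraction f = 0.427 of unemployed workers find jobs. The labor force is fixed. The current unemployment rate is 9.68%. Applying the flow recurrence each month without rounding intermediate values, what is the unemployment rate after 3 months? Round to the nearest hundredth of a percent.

With a fixed labor force, u_{t+1} = u_t + s·(1−u_t) − f·u_t = u_t·(1−s−f) + s.
Here 1−s−f = 0.555 and s = 0.018.
u_1 = 0.096800 × 0.555 + 0.018 = 0.071724.
u_2 = 0.071724 × 0.555 + 0.018 = 0.057807.
u_3 = 0.057807 × 0.555 + 0.018 = 0.050083.

Unemployment rate after three months ≈ 5.01%.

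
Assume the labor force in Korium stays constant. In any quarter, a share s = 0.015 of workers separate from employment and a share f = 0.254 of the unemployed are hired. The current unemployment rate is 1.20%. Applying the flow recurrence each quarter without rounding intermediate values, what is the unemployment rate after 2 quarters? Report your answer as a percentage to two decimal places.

With a fixed labor force, u_{t+1} = u_t + s·(1−u_t) − f·u_t = u_t·(1−s−f) + s.
Here 1−s−f = 0.731 and s = 0.015.
u_1 = 0.012000 × 0.731 + 0.015 = 0.023772.
u_2 = 0.023772 × 0.731 + 0.015 = 0.032377.

Unemployment rate after two quarters ≈ 3.24%.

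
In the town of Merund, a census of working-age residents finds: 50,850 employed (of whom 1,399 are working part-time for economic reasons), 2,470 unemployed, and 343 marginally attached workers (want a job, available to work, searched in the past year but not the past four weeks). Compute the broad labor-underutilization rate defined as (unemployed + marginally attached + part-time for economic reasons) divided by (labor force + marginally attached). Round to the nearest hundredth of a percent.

Labor force = 50,850 + 2,470 = 53,320.
Numerator = 2,470 + 343 + 1,399 = 4,212.
Denominator = 53,320 + 343 = 53,663.
Broad rate = 4,212 / 53,663 = 7.85%.

Broad underutilization rate ≈ 7.85%.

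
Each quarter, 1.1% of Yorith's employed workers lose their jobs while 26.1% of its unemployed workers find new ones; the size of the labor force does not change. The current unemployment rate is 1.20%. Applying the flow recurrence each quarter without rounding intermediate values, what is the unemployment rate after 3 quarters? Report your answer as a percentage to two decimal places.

Unemployment rate after three quarters ≈ 2.95%.

With a fixed labor force, u_{t+1} = u_t + s·(1−u_t) − f·u_t = u_t·(1−s−f) + s.
Here 1−s−f = 0.728 and s = 0.011.
u_1 = 0.012000 × 0.728 + 0.011 = 0.019736.
u_2 = 0.019736 × 0.728 + 0.011 = 0.025368.
u_3 = 0.025368 × 0.728 + 0.011 = 0.029468.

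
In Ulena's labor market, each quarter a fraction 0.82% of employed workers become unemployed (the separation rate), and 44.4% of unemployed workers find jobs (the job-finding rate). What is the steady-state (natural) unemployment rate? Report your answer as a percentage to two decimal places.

At steady state the flows balance: s·E = f·U, so U/(E+U) = s/(s+f).
u* = 0.82 / (0.82 + 44.4) = 0.82 / 45.22 = 1.81%.

Steady-state unemployment rate ≈ 1.81%.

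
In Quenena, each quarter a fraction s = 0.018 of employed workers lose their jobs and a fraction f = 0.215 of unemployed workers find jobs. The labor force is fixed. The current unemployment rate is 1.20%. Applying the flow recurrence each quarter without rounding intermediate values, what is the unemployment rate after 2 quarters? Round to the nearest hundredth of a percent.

Unemployment rate after two quarters ≈ 3.89%.

With a fixed labor force, u_{t+1} = u_t + s·(1−u_t) − f·u_t = u_t·(1−s−f) + s.
Here 1−s−f = 0.767 and s = 0.018.
u_1 = 0.012000 × 0.767 + 0.018 = 0.027204.
u_2 = 0.027204 × 0.767 + 0.018 = 0.038865.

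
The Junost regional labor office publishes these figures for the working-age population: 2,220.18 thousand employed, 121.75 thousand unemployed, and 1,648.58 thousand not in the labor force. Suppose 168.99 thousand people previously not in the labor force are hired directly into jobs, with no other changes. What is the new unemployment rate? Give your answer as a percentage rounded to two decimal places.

Initially, labor force = 2,220.18 + 121.75 = 2,341.93 thousand, so u = 121.75/2,341.93 = 5.20%.
After the change, employed and labor force both rise by 168.99; unemployed unchanged → E = 2,389.17, U = 121.75, labor force = 2,510.92 thousand.
New unemployment rate = 121.75 / 2,510.92 = 4.85%.

New unemployment rate ≈ 4.85%.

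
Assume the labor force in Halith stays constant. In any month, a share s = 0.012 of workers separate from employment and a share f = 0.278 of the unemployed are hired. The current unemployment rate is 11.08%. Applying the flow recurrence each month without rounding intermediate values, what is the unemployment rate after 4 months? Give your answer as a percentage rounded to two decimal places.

Unemployment rate after four months ≈ 5.90%.

With a fixed labor force, u_{t+1} = u_t + s·(1−u_t) − f·u_t = u_t·(1−s−f) + s.
Here 1−s−f = 0.710 and s = 0.012.
u_1 = 0.110800 × 0.710 + 0.012 = 0.090668.
u_2 = 0.090668 × 0.710 + 0.012 = 0.076374.
u_3 = 0.076374 × 0.710 + 0.012 = 0.066226.
u_4 = 0.066226 × 0.710 + 0.012 = 0.059020.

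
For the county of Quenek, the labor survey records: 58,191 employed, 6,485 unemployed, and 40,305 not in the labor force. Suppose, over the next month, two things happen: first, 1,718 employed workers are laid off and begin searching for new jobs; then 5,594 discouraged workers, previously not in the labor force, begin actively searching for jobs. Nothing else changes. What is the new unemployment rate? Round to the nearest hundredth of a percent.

Initially, labor force = 58,191 + 6,485 = 64,676, so u = 6,485/64,676 = 10.03%.
After the first change, employed falls and unemployed rises by 1,718; labor force unchanged → E = 56,473, U = 8,203, labor force = 64,676.
After the second change, unemployed and labor force both rise by 5,594 → E = 56,473, U = 13,797, labor force = 70,270.
New unemployment rate = 13,797 / 70,270 = 19.63%.

New unemployment rate ≈ 19.63%.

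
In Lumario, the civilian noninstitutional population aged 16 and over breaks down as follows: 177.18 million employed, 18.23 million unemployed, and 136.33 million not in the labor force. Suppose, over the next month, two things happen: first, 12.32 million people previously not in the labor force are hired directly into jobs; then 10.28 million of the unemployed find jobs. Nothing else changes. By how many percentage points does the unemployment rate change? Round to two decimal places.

The unemployment rate changes by −5.50 percentage points.

Initially, labor force = 177.18 + 18.23 = 195.41 million, so u = 18.23/195.41 = 9.33%.
After the first change, employed and labor force both rise by 12.32; unemployed unchanged → E = 189.50, U = 18.23, labor force = 207.73 million.
After the second change, unemployed falls and employed rises by 10.28; labor force unchanged → E = 199.78, U = 7.95, labor force = 207.73 million.
New unemployment rate = 7.95 / 207.73 = 3.83%.
Change = 3.83% − 9.33% = −5.50 percentage points.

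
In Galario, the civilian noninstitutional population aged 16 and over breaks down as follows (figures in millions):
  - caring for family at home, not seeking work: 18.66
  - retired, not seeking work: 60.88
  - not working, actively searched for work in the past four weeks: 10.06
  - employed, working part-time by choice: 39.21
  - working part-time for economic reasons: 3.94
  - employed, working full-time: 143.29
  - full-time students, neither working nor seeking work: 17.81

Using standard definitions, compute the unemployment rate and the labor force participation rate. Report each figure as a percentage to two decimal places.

Employed = 39.21 + 3.94 + 143.29 = 186.44 million (anyone who worked, including part-time for economic reasons, counts as employed).
Unemployed = 10.06 million.
Labor force = 186.44 + 10.06 = 196.50 million.
Not in labor force = 18.66 + 60.88 + 17.81 = 97.35 million (those not working and not actively searching are outside the labor force).
Civilian working-age population = 196.50 + 97.35 = 293.85 million.
Unemployment rate = 10.06 / 196.50 = 5.12%.
Labor force participation rate = 196.50 / 293.85 = 66.87%.

Unemployment rate ≈ 5.12%; labor force participation rate ≈ 66.87%.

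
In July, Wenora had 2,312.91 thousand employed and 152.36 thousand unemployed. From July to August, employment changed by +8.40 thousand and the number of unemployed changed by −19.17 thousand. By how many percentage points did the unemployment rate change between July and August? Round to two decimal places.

July: labor force = 2,312.91 + 152.36 = 2,465.27; u = 152.36/2,465.27 = 6.18%.
August: labor force = 2,321.31 + 133.19 = 2,454.50; u = 133.19/2,454.50 = 5.43%.
Change = 5.43% − 6.18% = −0.75 pp.

The unemployment rate changed by −0.75 percentage points.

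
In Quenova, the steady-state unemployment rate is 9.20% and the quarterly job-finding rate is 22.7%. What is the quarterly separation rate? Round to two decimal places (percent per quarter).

From u* = s/(s+f): s = u·f/(1−u).
s = 0.0920 × 22.7 / (1 − 0.0920) = 2.0884 / 0.9080 ≈ 2.30% per quarter.

Separation rate ≈ 2.30% per quarter.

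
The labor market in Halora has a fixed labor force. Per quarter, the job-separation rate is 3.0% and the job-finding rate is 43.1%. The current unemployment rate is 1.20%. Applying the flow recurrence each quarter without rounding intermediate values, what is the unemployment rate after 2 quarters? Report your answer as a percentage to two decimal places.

With a fixed labor force, u_{t+1} = u_t + s·(1−u_t) − f·u_t = u_t·(1−s−f) + s.
Here 1−s−f = 0.539 and s = 0.030.
u_1 = 0.012000 × 0.539 + 0.030 = 0.036468.
u_2 = 0.036468 × 0.539 + 0.030 = 0.049656.

Unemployment rate after two quarters ≈ 4.97%.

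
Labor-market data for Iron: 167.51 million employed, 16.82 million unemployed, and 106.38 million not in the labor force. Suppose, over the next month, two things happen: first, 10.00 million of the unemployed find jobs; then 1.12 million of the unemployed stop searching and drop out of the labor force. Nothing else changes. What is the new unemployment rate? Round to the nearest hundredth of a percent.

New unemployment rate ≈ 3.11%.

Initially, labor force = 167.51 + 16.82 = 184.33 million, so u = 16.82/184.33 = 9.12%.
After the first change, unemployed falls and employed rises by 10.00; labor force unchanged → E = 177.51, U = 6.82, labor force = 184.33 million.
After the second change, unemployed and labor force both fall by 1.12 → E = 177.51, U = 5.70, labor force = 183.21 million.
New unemployment rate = 5.70 / 183.21 = 3.11%.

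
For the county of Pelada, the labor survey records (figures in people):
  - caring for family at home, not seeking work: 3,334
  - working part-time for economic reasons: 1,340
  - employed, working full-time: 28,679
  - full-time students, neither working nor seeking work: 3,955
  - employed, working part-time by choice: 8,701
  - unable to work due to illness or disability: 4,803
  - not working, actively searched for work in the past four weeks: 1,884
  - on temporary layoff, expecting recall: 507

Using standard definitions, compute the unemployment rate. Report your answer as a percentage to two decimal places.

Employed = 1,340 + 28,679 + 8,701 = 38,720 (anyone who worked, including part-time for economic reasons, counts as employed).
Unemployed = 1,884 + 507 = 2,391 (jobless and actively searching, or on temporary layoff).
Labor force = 38,720 + 2,391 = 41,111.
Unemployment rate = 2,391 / 41,111 = 5.82%.

Unemployment rate ≈ 5.82%.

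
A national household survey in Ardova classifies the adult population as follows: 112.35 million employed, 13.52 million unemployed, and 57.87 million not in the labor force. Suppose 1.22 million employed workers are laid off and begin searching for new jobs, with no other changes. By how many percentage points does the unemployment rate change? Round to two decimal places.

The unemployment rate changes by +0.97 percentage points.

Initially, labor force = 112.35 + 13.52 = 125.87 million, so u = 13.52/125.87 = 10.74%.
After the change, employed falls and unemployed rises by 1.22; labor force unchanged → E = 111.13, U = 14.74, labor force = 125.87 million.
New unemployment rate = 14.74 / 125.87 = 11.71%.
Change = 11.71% − 10.74% = +0.97 percentage points.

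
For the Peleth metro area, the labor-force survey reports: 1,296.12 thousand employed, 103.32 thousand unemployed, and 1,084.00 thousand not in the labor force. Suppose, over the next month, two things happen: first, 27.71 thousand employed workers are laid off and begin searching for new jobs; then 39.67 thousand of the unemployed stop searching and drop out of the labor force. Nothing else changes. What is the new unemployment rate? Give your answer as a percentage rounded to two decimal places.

Initially, labor force = 1,296.12 + 103.32 = 1,399.44 thousand, so u = 103.32/1,399.44 = 7.38%.
After the first change, employed falls and unemployed rises by 27.71; labor force unchanged → E = 1,268.41, U = 131.03, labor force = 1,399.44 thousand.
After the second change, unemployed and labor force both fall by 39.67 → E = 1,268.41, U = 91.36, labor force = 1,359.77 thousand.
New unemployment rate = 91.36 / 1,359.77 = 6.72%.

New unemployment rate ≈ 6.72%.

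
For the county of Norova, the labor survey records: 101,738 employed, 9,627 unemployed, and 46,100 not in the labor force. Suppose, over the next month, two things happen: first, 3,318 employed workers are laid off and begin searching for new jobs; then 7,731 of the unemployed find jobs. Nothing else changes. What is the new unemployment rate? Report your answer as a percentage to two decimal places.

Initially, labor force = 101,738 + 9,627 = 111,365, so u = 9,627/111,365 = 8.64%.
After the first change, employed falls and unemployed rises by 3,318; labor force unchanged → E = 98,420, U = 12,945, labor force = 111,365.
After the second change, unemployed falls and employed rises by 7,731; labor force unchanged → E = 106,151, U = 5,214, labor force = 111,365.
New unemployment rate = 5,214 / 111,365 = 4.68%.

New unemployment rate ≈ 4.68%.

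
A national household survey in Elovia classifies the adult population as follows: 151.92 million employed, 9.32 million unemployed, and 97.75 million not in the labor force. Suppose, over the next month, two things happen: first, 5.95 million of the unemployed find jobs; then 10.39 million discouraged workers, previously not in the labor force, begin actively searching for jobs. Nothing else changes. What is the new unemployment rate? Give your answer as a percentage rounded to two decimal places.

Initially, labor force = 151.92 + 9.32 = 161.24 million, so u = 9.32/161.24 = 5.78%.
After the first change, unemployed falls and employed rises by 5.95; labor force unchanged → E = 157.87, U = 3.37, labor force = 161.24 million.
After the second change, unemployed and labor force both rise by 10.39 → E = 157.87, U = 13.76, labor force = 171.63 million.
New unemployment rate = 13.76 / 171.63 = 8.02%.

New unemployment rate ≈ 8.02%.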